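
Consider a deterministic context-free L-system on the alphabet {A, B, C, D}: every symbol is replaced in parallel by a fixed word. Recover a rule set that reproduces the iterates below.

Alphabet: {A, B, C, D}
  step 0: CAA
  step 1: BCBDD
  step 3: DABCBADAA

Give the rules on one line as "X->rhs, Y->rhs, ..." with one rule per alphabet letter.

  step 0 ⇒ step 1: CAA ⇒ BCB·D·D
    A ↦ D
    C ↦ BCB
    B ↦ A  (constrained at step 1)
    D ↦ B  (constrained at step 1)

A->D, B->A, C->BCB, D->B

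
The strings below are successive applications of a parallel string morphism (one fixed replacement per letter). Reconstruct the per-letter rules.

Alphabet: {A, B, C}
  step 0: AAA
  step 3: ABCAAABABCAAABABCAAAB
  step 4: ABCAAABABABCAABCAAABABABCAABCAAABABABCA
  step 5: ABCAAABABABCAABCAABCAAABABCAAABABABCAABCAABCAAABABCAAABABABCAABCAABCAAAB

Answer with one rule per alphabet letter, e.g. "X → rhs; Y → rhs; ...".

  step 4 ⇒ step 5: ABCAAABABABCAABCAAABABABCAABCAAABABABCA ⇒ AB·CA·A·AB·AB·AB·CA·AB·CA·AB·CA·A·AB·AB·CA·A·AB·AB·AB·CA·AB·CA·AB·CA·A·AB·AB·CA·A·AB·AB·AB·CA·AB·CA·AB·CA·A·AB
    A ↦ AB
    B ↦ CA
    C ↦ A

A->AB, B->CA, C->A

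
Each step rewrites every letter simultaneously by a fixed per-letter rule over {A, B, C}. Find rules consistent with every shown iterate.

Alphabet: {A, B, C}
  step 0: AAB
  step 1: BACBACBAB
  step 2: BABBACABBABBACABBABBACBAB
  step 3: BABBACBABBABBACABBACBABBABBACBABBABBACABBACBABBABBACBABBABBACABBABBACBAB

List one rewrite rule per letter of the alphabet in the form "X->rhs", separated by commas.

  step 2 ⇒ step 3: BABBACABBABBACABBABBACBAB ⇒ BAB·BAC·BAB·BAB·BAC·AB·BAC·BAB·BAB·BAC·BAB·BAB·BAC·AB·BAC·BAB·BAB·BAC·BAB·BAB·BAC·AB·BAB·BAC·BAB
    A ↦ BAC
    B ↦ BAB
    C ↦ AB

A->BAC, B->BAB, C->AB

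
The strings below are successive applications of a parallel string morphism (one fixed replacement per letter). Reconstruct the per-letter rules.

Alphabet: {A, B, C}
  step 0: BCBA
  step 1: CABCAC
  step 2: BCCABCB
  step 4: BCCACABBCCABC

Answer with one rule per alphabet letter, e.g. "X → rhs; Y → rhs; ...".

  step 1 ⇒ step 2: CABCAC ⇒ B·C·CA·B·C·B
    A ↦ C
    B ↦ CA
    C ↦ B

A->C, B->CA, C->B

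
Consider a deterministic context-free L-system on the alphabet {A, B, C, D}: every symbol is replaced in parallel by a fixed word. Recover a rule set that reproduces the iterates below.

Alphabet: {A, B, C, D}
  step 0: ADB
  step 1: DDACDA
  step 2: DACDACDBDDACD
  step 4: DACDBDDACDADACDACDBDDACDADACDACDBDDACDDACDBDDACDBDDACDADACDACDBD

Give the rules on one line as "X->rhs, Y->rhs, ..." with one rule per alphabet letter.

  step 1 ⇒ step 2: DDACDA ⇒ DAC·DAC·D·BD·DAC·D
    A ↦ D
    C ↦ BD
    D ↦ DAC
  step 0 ⇒ step 1: ADB ⇒ D·DAC·DA
    B ↦ DA

A->D, B->DA, C->BD, D->DAC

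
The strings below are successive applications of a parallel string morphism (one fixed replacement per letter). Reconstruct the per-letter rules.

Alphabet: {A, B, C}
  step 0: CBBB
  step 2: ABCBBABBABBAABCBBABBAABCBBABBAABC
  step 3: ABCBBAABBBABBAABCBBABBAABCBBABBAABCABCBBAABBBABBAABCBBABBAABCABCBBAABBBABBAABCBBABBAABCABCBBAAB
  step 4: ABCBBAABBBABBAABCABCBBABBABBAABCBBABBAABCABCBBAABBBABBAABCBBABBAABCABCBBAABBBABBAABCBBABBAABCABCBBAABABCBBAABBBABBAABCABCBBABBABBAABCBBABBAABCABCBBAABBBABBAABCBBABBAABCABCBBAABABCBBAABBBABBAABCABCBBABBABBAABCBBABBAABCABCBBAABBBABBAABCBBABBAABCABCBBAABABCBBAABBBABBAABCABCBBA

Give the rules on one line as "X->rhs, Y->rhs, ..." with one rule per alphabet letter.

  step 3 ⇒ step 4: ABCBBAABBBABBAABCBBABBAABCBBABBAABCABCBBAABBBABBAABCBBABBAABCABCBBAABBBABBAABCBBABBAABCABCBBAAB ⇒ ABC·BBA·AB·BBA·BBA·ABC·ABC·BBA·BBA·BBA·ABC·BBA·BBA·ABC·ABC·BBA·AB·BBA·BBA·ABC·BBA·BBA·ABC·ABC·BBA·AB·BBA·BBA·ABC·BBA·BBA·ABC·ABC·BBA·AB·ABC·BBA·AB·BBA·BBA·ABC·ABC·BBA·BBA·BBA·ABC·BBA·BBA·ABC·ABC·BBA·AB·BBA·BBA·ABC·BBA·BBA·ABC·ABC·BBA·AB·ABC·BBA·AB·BBA·BBA·ABC·ABC·BBA·BBA·BBA·ABC·BBA·BBA·ABC·ABC·BBA·AB·BBA·BBA·ABC·BBA·BBA·ABC·ABC·BBA·AB·ABC·BBA·AB·BBA·BBA·ABC·ABC·BBA
    A ↦ ABC
    B ↦ BBA
    C ↦ AB

A->ABC, B->BBA, C->AB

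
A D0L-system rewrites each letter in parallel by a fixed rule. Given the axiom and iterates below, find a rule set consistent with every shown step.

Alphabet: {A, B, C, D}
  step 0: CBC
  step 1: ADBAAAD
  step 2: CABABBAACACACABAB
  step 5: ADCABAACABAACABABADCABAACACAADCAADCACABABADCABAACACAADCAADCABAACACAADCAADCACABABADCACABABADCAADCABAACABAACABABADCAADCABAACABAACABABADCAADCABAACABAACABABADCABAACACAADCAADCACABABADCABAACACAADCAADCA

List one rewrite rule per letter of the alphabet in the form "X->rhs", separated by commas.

A->CA, B->BAA, C->AD, D->BAB

  step 1 ⇒ step 2: ADBAAAD ⇒ CA·BAB·BAA·CA·CA·CA·BAB
    A ↦ CA
    B ↦ BAA
    D ↦ BAB
  step 0 ⇒ step 1: CBC ⇒ AD·BAA·AD
    C ↦ AD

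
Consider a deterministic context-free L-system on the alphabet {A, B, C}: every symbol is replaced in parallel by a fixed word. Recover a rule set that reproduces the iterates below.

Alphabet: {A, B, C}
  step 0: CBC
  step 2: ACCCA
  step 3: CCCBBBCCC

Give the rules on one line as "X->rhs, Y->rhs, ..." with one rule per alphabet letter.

A->CCC, B->A, C->B

  step 2 ⇒ step 3: ACCCA ⇒ CCC·B·B·B·CCC
    A ↦ CCC
    C ↦ B
    B ↦ A  (constrained at step 0)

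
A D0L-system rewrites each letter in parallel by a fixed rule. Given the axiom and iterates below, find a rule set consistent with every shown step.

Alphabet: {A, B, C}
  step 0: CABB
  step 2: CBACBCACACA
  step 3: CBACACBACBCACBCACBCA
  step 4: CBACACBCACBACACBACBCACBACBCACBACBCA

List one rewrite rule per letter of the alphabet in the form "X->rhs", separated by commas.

  step 3 ⇒ step 4: CBACACBACBCACBCACBCA ⇒ CB·A·CA·CB·CA·CB·A·CA·CB·A·CB·CA·CB·A·CB·CA·CB·A·CB·CA
    A ↦ CA
    B ↦ A
    C ↦ CB

A->CA, B->A, C->CB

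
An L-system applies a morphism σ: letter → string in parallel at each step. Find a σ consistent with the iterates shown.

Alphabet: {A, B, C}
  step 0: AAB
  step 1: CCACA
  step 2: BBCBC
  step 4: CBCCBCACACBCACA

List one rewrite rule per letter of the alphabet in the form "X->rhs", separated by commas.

A->C, B->ACA, C->B

  step 1 ⇒ step 2: CCACA ⇒ B·B·C·B·C
    A ↦ C
    C ↦ B
  step 0 ⇒ step 1: AAB ⇒ C·C·ACA
    B ↦ ACA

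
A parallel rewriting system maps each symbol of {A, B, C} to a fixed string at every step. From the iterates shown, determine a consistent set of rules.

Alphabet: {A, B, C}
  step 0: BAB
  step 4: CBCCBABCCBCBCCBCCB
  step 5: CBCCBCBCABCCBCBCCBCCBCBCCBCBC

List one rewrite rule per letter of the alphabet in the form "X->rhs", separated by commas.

A->AB, B->C, C->CB

  step 4 ⇒ step 5: CBCCBABCCBCBCCBCCB ⇒ CB·C·CB·CB·C·AB·C·CB·CB·C·CB·C·CB·CB·C·CB·CB·C
    A ↦ AB
    B ↦ C
    C ↦ CB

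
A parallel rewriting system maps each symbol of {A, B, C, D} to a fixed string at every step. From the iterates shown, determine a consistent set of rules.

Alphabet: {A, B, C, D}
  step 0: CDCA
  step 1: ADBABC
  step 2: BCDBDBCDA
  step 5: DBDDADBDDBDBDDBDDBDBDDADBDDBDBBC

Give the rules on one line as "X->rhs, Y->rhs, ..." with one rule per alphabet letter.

A->BC, B->D, C->A, D->DB

  step 1 ⇒ step 2: ADBABC ⇒ BC·DB·D·BC·D·A
    A ↦ BC
    B ↦ D
    C ↦ A
    D ↦ DB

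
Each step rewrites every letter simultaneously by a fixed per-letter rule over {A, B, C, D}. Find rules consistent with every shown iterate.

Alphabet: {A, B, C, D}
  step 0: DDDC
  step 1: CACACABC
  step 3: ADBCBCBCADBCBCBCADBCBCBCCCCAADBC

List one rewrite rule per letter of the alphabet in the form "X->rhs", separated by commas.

A->CC, B->AD, C->BC, D->CA

  step 0 ⇒ step 1: DDDC ⇒ CA·CA·CA·BC
    C ↦ BC
    D ↦ CA
    A ↦ CC  (constrained at step 1)
    B ↦ AD  (constrained at step 1)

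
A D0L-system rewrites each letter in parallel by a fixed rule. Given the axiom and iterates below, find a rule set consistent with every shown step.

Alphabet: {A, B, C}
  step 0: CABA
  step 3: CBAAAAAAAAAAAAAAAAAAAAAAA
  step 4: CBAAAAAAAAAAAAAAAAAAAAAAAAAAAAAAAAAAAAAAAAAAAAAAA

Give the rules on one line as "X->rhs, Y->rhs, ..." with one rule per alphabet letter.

A->AA, B->A, C->CB

  step 3 ⇒ step 4: CBAAAAAAAAAAAAAAAAAAAAAAA ⇒ CB·A·AA·AA·AA·AA·AA·AA·AA·AA·AA·AA·AA·AA·AA·AA·AA·AA·AA·AA·AA·AA·AA·AA·AA
    A ↦ AA
    B ↦ A
    C ↦ CB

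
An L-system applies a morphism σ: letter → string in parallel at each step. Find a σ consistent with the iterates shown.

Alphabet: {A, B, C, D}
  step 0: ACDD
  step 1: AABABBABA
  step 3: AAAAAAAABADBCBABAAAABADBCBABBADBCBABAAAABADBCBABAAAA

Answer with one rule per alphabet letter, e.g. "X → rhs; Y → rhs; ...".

A->AA, B->DBC, C->BAB, D->BA

  step 0 ⇒ step 1: ACDD ⇒ AA·BAB·BA·BA
    A ↦ AA
    C ↦ BAB
    D ↦ BA
    B ↦ DBC  (constrained at step 1)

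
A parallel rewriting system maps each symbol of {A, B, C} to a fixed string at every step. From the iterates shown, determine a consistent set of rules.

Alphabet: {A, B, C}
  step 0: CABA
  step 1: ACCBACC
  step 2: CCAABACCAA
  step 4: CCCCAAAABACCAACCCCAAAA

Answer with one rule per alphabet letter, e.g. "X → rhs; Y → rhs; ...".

  step 1 ⇒ step 2: ACCBACC ⇒ CC·A·A·BA·CC·A·A
    A ↦ CC
    B ↦ BA
    C ↦ A

A->CC, B->BA, C->A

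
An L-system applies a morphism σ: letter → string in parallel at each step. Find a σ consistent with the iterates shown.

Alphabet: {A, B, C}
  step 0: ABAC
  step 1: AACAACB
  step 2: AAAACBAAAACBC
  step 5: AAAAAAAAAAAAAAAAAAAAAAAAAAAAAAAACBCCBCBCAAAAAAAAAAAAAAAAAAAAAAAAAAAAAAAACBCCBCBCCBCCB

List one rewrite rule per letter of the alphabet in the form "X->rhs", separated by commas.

  step 1 ⇒ step 2: AACAACB ⇒ AA·AA·CB·AA·AA·CB·C
    A ↦ AA
    B ↦ C
    C ↦ CB

A->AA, B->C, C->CB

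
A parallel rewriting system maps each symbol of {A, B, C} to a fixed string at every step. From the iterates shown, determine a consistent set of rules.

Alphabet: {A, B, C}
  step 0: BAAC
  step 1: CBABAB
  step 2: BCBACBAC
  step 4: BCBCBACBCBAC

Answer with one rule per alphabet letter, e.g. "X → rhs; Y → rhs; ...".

  step 1 ⇒ step 2: CBABAB ⇒ B·C·BA·C·BA·C
    A ↦ BA
    B ↦ C
    C ↦ B

A->BA, B->C, C->B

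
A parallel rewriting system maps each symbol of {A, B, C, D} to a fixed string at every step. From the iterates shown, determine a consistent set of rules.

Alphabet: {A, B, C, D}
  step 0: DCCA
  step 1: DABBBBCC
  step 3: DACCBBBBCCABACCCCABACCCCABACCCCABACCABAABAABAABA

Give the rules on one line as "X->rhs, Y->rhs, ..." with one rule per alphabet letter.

  step 0 ⇒ step 1: DCCA ⇒ DA·BB·BB·CC
    A ↦ CC
    C ↦ BB
    D ↦ DA
    B ↦ ABA  (constrained at step 1)

A->CC, B->ABA, C->BB, D->DA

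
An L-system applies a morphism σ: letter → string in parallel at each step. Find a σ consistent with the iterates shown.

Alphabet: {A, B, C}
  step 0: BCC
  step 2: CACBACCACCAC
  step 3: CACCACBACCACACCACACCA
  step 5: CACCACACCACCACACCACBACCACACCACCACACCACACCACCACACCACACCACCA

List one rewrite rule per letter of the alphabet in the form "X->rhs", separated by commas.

  step 2 ⇒ step 3: CACBACCACCAC ⇒ CA·C·CA·CBA·C·CA·CA·C·CA·CA·C·CA
    A ↦ C
    B ↦ CBA
    C ↦ CA

A->C, B->CBA, C->CA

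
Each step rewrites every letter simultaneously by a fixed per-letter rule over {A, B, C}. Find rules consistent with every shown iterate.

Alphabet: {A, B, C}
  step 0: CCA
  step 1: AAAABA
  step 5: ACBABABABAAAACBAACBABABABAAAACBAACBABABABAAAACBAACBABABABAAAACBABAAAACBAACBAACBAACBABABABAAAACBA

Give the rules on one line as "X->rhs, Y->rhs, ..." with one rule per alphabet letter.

  step 0 ⇒ step 1: CCA ⇒ AA·AA·BA
    A ↦ BA
    C ↦ AA
    B ↦ AC  (constrained at step 1)

A->BA, B->AC, C->AA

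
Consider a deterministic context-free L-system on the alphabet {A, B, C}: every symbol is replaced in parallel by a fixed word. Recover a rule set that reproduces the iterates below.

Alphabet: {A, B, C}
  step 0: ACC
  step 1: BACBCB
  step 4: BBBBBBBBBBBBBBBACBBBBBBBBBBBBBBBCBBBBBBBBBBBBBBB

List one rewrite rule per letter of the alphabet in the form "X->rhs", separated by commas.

  step 0 ⇒ step 1: ACC ⇒ BA·CB·CB
    A ↦ BA
    C ↦ CB
    B ↦ BB  (constrained at step 1)

A->BA, B->BB, C->CB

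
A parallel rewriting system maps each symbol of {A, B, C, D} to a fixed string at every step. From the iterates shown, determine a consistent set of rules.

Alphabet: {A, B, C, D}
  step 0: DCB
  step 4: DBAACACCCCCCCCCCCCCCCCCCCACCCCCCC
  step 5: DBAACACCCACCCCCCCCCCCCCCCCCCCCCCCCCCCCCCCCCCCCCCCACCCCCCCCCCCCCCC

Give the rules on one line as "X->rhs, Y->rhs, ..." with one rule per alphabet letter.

A->AC, B->A, C->CC, D->DB

  step 4 ⇒ step 5: DBAACACCCCCCCCCCCCCCCCCCCACCCCCCC ⇒ DB·A·AC·AC·CC·AC·CC·CC·CC·CC·CC·CC·CC·CC·CC·CC·CC·CC·CC·CC·CC·CC·CC·CC·CC·AC·CC·CC·CC·CC·CC·CC·CC
    A ↦ AC
    B ↦ A
    C ↦ CC
    D ↦ DB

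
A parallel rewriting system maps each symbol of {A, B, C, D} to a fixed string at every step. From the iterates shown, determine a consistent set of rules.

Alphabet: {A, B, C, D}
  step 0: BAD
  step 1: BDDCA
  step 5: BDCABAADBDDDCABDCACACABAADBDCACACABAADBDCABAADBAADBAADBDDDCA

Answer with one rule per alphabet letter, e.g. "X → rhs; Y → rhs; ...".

A->D, B->BD, C->BAA, D->CA

  step 0 ⇒ step 1: BAD ⇒ BD·D·CA
    A ↦ D
    B ↦ BD
    D ↦ CA
    C ↦ BAA  (constrained at step 1)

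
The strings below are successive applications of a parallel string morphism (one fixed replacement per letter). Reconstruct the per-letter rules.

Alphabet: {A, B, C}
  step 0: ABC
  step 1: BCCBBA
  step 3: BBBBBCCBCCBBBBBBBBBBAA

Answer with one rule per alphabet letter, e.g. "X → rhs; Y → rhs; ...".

A->BCC, B->BB, C->A

  step 0 ⇒ step 1: ABC ⇒ BCC·BB·A
    A ↦ BCC
    B ↦ BB
    C ↦ A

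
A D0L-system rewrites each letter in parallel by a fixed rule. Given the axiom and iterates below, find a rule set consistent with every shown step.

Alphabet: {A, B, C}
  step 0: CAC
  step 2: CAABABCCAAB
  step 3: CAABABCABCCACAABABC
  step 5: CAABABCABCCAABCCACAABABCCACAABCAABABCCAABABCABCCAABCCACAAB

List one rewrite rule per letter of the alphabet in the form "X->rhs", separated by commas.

A->AB, B->C, C->CA

  step 2 ⇒ step 3: CAABABCCAAB ⇒ CA·AB·AB·C·AB·C·CA·CA·AB·AB·C
    A ↦ AB
    B ↦ C
    C ↦ CA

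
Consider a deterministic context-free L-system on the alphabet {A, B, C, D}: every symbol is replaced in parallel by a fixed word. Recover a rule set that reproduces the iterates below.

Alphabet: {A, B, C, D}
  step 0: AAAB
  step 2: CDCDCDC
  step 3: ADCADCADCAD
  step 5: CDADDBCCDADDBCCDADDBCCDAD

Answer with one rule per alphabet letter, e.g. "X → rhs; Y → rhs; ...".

A->DB, B->D, C->AD, D->C

  step 2 ⇒ step 3: CDCDCDC ⇒ AD·C·AD·C·AD·C·AD
    C ↦ AD
    D ↦ C
    A ↦ DB  (constrained at step 0)
    B ↦ D  (constrained at step 0)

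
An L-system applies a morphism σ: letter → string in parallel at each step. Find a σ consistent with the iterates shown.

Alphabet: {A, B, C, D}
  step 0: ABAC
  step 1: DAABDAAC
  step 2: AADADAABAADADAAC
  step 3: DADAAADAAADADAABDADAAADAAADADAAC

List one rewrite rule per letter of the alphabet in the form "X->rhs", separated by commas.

A->DA, B->AB, C->AC, D->AA

  step 2 ⇒ step 3: AADADAABAADADAAC ⇒ DA·DA·AA·DA·AA·DA·DA·AB·DA·DA·AA·DA·AA·DA·DA·AC
    A ↦ DA
    B ↦ AB
    C ↦ AC
    D ↦ AA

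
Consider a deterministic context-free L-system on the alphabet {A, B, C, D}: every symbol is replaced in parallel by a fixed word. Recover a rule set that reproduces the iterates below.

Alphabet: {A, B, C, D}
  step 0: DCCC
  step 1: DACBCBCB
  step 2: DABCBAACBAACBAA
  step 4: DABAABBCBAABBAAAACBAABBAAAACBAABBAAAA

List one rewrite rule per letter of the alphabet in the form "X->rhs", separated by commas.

  step 1 ⇒ step 2: DACBCBCB ⇒ DA·B·CB·AA·CB·AA·CB·AA
    A ↦ B
    B ↦ AA
    C ↦ CB
    D ↦ DA

A->B, B->AA, C->CB, D->DA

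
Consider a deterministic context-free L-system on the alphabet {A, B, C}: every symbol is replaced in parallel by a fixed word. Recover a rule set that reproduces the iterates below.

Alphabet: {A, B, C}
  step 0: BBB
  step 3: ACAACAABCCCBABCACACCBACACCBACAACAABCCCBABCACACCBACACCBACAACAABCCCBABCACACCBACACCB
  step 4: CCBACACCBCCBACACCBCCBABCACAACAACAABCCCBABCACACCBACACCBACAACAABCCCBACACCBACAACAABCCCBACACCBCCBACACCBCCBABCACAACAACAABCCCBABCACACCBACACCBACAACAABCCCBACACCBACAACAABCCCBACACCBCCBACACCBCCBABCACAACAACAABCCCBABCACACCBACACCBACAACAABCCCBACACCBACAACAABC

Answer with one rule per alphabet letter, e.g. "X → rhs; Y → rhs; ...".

  step 3 ⇒ step 4: ACAACAABCCCBABCACACCBACACCBACAACAABCCCBABCACACCBACACCBACAACAABCCCBABCACACCBACACCB ⇒ CCB·ACA·CCB·CCB·ACA·CCB·CCB·ABC·ACA·ACA·ACA·ABC·CCB·ABC·ACA·CCB·ACA·CCB·ACA·ACA·ABC·CCB·ACA·CCB·ACA·ACA·ABC·CCB·ACA·CCB·CCB·ACA·CCB·CCB·ABC·ACA·ACA·ACA·ABC·CCB·ABC·ACA·CCB·ACA·CCB·ACA·ACA·ABC·CCB·ACA·CCB·ACA·ACA·ABC·CCB·ACA·CCB·CCB·ACA·CCB·CCB·ABC·ACA·ACA·ACA·ABC·CCB·ABC·ACA·CCB·ACA·CCB·ACA·ACA·ABC·CCB·ACA·CCB·ACA·ACA·ABC
    A ↦ CCB
    B ↦ ABC
    C ↦ ACA

A->CCB, B->ABC, C->ACA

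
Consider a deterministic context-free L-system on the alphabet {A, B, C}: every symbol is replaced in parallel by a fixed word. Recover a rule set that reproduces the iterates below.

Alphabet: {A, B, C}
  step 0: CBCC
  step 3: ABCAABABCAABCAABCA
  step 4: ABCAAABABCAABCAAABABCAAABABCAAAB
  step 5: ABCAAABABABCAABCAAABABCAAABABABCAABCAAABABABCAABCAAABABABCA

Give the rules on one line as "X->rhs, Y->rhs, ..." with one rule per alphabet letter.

A->AB, B->CA, C->A

  step 4 ⇒ step 5: ABCAAABABCAABCAAABABCAAABABCAAAB ⇒ AB·CA·A·AB·AB·AB·CA·AB·CA·A·AB·AB·CA·A·AB·AB·AB·CA·AB·CA·A·AB·AB·AB·CA·AB·CA·A·AB·AB·AB·CA
    A ↦ AB
    B ↦ CA
    C ↦ A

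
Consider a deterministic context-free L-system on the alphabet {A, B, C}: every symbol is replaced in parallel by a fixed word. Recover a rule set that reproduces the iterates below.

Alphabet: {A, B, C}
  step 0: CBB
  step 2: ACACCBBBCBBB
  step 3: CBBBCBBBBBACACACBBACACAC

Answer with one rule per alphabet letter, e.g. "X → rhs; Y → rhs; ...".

  step 2 ⇒ step 3: ACACCBBBCBBB ⇒ CB·BB·CB·BB·BB·AC·AC·AC·BB·AC·AC·AC
    A ↦ CB
    B ↦ AC
    C ↦ BB

A->CB, B->AC, C->BB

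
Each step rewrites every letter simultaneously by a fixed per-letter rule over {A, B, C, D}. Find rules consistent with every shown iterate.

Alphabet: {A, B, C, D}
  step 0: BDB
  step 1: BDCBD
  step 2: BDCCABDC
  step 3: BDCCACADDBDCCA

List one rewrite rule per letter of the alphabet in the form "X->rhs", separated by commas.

A->DD, B->BD, C->CA, D->C

  step 2 ⇒ step 3: BDCCABDC ⇒ BD·C·CA·CA·DD·BD·C·CA
    A ↦ DD
    B ↦ BD
    C ↦ CA
    D ↦ C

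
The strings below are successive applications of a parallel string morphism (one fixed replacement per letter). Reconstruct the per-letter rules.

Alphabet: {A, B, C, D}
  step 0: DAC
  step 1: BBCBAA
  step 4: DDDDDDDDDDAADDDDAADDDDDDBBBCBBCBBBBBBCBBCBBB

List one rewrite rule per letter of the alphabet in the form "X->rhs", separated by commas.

A->BCB, B->DD, C->AA, D->B

  step 0 ⇒ step 1: DAC ⇒ B·BCB·AA
    A ↦ BCB
    C ↦ AA
    D ↦ B
    B ↦ DD  (constrained at step 1)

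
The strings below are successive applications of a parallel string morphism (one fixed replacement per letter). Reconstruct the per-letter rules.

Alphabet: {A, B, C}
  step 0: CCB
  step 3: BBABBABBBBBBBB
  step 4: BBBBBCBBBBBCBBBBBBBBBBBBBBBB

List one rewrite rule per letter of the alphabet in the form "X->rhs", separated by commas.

A->BC, B->BB, C->A

  step 3 ⇒ step 4: BBABBABBBBBBBB ⇒ BB·BB·BC·BB·BB·BC·BB·BB·BB·BB·BB·BB·BB·BB
    A ↦ BC
    B ↦ BB
    C ↦ A  (constrained at step 0)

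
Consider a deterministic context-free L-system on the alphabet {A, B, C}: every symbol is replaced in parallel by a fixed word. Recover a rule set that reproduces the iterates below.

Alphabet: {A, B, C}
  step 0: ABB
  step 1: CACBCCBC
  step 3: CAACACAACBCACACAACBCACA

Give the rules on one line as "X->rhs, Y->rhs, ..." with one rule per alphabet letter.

A->CA, B->CBC, C->A

  step 0 ⇒ step 1: ABB ⇒ CA·CBC·CBC
    A ↦ CA
    B ↦ CBC
    C ↦ A  (constrained at step 1)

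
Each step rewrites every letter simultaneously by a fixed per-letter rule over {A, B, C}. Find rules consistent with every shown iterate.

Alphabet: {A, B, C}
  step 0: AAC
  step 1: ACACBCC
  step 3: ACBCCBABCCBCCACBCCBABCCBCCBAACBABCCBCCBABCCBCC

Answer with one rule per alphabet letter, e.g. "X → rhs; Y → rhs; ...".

  step 0 ⇒ step 1: AAC ⇒ AC·AC·BCC
    A ↦ AC
    C ↦ BCC
    B ↦ BA  (constrained at step 1)

A->AC, B->BA, C->BCC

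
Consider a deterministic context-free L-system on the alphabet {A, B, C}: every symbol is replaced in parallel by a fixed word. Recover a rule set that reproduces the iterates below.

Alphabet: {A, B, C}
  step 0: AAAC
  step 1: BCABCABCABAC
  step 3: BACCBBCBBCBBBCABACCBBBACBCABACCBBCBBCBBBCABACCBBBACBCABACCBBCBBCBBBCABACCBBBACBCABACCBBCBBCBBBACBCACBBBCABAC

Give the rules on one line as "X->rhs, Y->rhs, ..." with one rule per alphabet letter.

A->BCA, B->CBB, C->BAC

  step 0 ⇒ step 1: AAAC ⇒ BCA·BCA·BCA·BAC
    A ↦ BCA
    C ↦ BAC
    B ↦ CBB  (constrained at step 1)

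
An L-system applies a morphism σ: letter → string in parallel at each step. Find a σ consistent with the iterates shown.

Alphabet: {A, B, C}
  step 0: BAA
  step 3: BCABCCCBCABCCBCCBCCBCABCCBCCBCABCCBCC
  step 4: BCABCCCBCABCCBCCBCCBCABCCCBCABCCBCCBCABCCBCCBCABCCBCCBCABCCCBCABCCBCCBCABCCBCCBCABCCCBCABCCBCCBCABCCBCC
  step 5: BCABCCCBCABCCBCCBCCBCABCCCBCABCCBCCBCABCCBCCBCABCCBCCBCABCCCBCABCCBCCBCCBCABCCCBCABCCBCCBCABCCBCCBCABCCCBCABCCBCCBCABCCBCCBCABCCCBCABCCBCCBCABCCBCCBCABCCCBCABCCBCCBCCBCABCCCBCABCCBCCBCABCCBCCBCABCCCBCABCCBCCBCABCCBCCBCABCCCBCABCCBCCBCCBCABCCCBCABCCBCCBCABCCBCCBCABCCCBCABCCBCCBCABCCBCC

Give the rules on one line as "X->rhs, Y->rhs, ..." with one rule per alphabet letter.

  step 4 ⇒ step 5: BCABCCCBCABCCBCCBCCBCABCCCBCABCCBCCBCABCCBCCBCABCCBCCBCABCCCBCABCCBCCBCABCCBCCBCABCCCBCABCCBCCBCABCCBCC ⇒ BCA·BCC·C·BCA·BCC·BCC·BCC·BCA·BCC·C·BCA·BCC·BCC·BCA·BCC·BCC·BCA·BCC·BCC·BCA·BCC·C·BCA·BCC·BCC·BCC·BCA·BCC·C·BCA·BCC·BCC·BCA·BCC·BCC·BCA·BCC·C·BCA·BCC·BCC·BCA·BCC·BCC·BCA·BCC·C·BCA·BCC·BCC·BCA·BCC·BCC·BCA·BCC·C·BCA·BCC·BCC·BCC·BCA·BCC·C·BCA·BCC·BCC·BCA·BCC·BCC·BCA·BCC·C·BCA·BCC·BCC·BCA·BCC·BCC·BCA·BCC·C·BCA·BCC·BCC·BCC·BCA·BCC·C·BCA·BCC·BCC·BCA·BCC·BCC·BCA·BCC·C·BCA·BCC·BCC·BCA·BCC·BCC
    A ↦ C
    B ↦ BCA
    C ↦ BCC

A->C, B->BCA, C->BCC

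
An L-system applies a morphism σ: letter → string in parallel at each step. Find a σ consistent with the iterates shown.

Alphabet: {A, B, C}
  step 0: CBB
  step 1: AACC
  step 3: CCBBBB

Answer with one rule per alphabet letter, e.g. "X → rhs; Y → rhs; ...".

  step 0 ⇒ step 1: CBB ⇒ AA·C·C
    B ↦ C
    C ↦ AA
    A ↦ B  (constrained at step 1)

A->B, B->C, C->AA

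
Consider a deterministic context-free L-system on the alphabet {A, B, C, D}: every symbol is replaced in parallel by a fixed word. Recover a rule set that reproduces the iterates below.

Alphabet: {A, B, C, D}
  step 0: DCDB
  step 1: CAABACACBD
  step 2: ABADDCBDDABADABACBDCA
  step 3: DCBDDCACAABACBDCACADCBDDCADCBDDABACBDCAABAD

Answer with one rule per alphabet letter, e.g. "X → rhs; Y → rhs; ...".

  step 2 ⇒ step 3: ABADDCBDDABADABACBDCA ⇒ D·CBD·D·CA·CA·ABA·CBD·CA·CA·D·CBD·D·CA·D·CBD·D·ABA·CBD·CA·ABA·D
    A ↦ D
    B ↦ CBD
    C ↦ ABA
    D ↦ CA

A->D, B->CBD, C->ABA, D->CA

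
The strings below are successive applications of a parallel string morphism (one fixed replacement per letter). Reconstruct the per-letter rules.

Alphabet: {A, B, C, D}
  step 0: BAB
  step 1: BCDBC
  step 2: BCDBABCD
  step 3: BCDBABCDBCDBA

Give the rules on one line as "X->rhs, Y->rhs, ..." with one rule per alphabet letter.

A->D, B->BC, C->D, D->BA

  step 2 ⇒ step 3: BCDBABCD ⇒ BC·D·BA·BC·D·BC·D·BA
    A ↦ D
    B ↦ BC
    C ↦ D
    D ↦ BA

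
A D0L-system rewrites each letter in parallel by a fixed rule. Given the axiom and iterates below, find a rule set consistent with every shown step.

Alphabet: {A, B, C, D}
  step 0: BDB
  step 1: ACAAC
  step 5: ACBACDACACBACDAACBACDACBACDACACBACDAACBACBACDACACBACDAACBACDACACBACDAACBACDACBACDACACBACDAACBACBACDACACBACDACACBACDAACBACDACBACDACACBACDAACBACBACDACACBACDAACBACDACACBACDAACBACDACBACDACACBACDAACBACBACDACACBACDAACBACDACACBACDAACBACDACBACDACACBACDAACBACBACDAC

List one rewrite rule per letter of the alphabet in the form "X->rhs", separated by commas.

  step 0 ⇒ step 1: BDB ⇒ AC·A·AC
    B ↦ AC
    D ↦ A
    A ↦ ACB  (constrained at step 1)
    C ↦ ACD  (constrained at step 1)

A->ACB, B->AC, C->ACD, D->A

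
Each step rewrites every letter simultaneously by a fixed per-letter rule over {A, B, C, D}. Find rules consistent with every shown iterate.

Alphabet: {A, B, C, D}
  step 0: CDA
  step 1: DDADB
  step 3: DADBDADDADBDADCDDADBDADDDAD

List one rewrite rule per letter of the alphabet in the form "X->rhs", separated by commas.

A->B, B->CD, C->D, D->DAD

  step 0 ⇒ step 1: CDA ⇒ D·DAD·B
    A ↦ B
    C ↦ D
    D ↦ DAD
    B ↦ CD  (constrained at step 1)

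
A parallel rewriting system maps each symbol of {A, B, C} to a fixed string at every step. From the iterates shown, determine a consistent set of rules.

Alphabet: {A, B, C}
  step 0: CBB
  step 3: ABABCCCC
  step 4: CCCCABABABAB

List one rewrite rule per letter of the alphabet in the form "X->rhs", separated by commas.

A->C, B->C, C->AB

  step 3 ⇒ step 4: ABABCCCC ⇒ C·C·C·C·AB·AB·AB·AB
    A ↦ C
    B ↦ C
    C ↦ AB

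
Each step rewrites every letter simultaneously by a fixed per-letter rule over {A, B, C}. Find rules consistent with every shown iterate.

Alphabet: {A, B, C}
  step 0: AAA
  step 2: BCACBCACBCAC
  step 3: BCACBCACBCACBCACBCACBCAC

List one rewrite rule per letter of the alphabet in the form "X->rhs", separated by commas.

A->BC, B->BC, C->AC

  step 2 ⇒ step 3: BCACBCACBCAC ⇒ BC·AC·BC·AC·BC·AC·BC·AC·BC·AC·BC·AC
    A ↦ BC
    B ↦ BC
    C ↦ AC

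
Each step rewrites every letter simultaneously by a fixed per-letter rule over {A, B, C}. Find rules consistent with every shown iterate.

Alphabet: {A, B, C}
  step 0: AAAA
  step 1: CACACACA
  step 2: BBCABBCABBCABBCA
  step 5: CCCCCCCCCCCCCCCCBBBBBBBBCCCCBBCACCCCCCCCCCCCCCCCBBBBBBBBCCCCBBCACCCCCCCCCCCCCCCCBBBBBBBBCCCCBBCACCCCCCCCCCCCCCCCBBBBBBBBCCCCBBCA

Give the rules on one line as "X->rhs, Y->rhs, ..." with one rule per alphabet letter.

A->CA, B->CC, C->BB

  step 1 ⇒ step 2: CACACACA ⇒ BB·CA·BB·CA·BB·CA·BB·CA
    A ↦ CA
    C ↦ BB
    B ↦ CC  (constrained at step 2)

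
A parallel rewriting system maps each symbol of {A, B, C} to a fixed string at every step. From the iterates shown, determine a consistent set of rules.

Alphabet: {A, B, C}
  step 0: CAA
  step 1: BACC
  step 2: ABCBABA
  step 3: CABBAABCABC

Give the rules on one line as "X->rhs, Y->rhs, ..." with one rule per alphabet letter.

A->C, B->AB, C->BA

  step 2 ⇒ step 3: ABCBABA ⇒ C·AB·BA·AB·C·AB·C
    A ↦ C
    B ↦ AB
    C ↦ BA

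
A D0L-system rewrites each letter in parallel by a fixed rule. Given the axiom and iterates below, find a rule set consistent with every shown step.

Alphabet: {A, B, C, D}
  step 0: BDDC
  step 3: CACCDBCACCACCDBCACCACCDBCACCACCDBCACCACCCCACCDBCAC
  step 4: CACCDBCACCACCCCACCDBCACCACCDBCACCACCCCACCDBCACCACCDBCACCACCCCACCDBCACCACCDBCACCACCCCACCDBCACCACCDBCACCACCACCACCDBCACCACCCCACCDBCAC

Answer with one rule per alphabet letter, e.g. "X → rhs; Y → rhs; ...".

  step 3 ⇒ step 4: CACCDBCACCACCDBCACCACCDBCACCACCDBCACCACCCCACCDBCAC ⇒ CAC·CDB·CAC·CAC·C·C·CAC·CDB·CAC·CAC·CDB·CAC·CAC·C·C·CAC·CDB·CAC·CAC·CDB·CAC·CAC·C·C·CAC·CDB·CAC·CAC·CDB·CAC·CAC·C·C·CAC·CDB·CAC·CAC·CDB·CAC·CAC·CAC·CAC·CDB·CAC·CAC·C·C·CAC·CDB·CAC
    A ↦ CDB
    B ↦ C
    C ↦ CAC
    D ↦ C

A->CDB, B->C, C->CAC, D->C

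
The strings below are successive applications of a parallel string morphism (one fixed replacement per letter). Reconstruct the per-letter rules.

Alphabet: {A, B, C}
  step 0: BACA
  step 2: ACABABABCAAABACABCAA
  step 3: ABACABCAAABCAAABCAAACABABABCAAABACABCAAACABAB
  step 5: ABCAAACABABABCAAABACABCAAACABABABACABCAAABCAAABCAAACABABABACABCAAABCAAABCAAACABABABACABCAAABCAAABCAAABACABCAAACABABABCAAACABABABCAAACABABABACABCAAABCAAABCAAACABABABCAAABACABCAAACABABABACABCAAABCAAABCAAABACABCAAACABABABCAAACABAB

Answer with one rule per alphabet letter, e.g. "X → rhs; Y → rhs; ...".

A->AB, B->CAA, C->AC

  step 2 ⇒ step 3: ACABABABCAAABACABCAA ⇒ AB·AC·AB·CAA·AB·CAA·AB·CAA·AC·AB·AB·AB·CAA·AB·AC·AB·CAA·AC·AB·AB
    A ↦ AB
    B ↦ CAA
    C ↦ AC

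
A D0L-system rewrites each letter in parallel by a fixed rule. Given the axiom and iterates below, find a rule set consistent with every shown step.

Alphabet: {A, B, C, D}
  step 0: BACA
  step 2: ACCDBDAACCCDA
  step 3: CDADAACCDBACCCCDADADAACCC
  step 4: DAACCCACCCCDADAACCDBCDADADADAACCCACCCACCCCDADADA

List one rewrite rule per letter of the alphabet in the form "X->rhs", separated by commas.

A->C, B->DB, C->DA, D->ACC

  step 3 ⇒ step 4: CDADAACCDBACCCCDADADAACCC ⇒ DA·ACC·C·ACC·C·C·DA·DA·ACC·DB·C·DA·DA·DA·DA·ACC·C·ACC·C·ACC·C·C·DA·DA·DA
    A ↦ C
    B ↦ DB
    C ↦ DA
    D ↦ ACC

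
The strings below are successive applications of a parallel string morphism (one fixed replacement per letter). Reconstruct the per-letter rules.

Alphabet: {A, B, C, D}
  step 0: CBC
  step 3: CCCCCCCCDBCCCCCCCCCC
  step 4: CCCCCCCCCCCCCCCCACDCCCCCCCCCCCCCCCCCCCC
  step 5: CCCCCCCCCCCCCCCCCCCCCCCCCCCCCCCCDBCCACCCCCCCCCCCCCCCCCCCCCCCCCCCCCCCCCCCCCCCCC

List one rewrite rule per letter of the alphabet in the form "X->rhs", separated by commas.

A->DB, B->D, C->CC, D->AC

  step 4 ⇒ step 5: CCCCCCCCCCCCCCCCACDCCCCCCCCCCCCCCCCCCCC ⇒ CC·CC·CC·CC·CC·CC·CC·CC·CC·CC·CC·CC·CC·CC·CC·CC·DB·CC·AC·CC·CC·CC·CC·CC·CC·CC·CC·CC·CC·CC·CC·CC·CC·CC·CC·CC·CC·CC·CC
    A ↦ DB
    C ↦ CC
    D ↦ AC
  step 3 ⇒ step 4: CCCCCCCCDBCCCCCCCCCC ⇒ CC·CC·CC·CC·CC·CC·CC·CC·AC·D·CC·CC·CC·CC·CC·CC·CC·CC·CC·CC
    B ↦ D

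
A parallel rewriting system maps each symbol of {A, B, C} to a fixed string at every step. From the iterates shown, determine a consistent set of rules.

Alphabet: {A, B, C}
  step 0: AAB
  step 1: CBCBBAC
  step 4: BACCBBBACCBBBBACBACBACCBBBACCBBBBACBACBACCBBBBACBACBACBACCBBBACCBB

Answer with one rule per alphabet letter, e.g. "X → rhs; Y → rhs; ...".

A->CB, B->BAC, C->B

  step 0 ⇒ step 1: AAB ⇒ CB·CB·BAC
    A ↦ CB
    B ↦ BAC
    C ↦ B  (constrained at step 1)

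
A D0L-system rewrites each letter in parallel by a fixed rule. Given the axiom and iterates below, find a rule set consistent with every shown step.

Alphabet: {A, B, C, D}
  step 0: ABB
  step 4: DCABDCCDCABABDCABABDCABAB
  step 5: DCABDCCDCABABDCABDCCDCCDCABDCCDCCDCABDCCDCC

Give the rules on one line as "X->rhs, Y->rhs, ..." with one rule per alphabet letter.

A->DC, B->C, C->AB, D->DC

  step 4 ⇒ step 5: DCABDCCDCABABDCABABDCABAB ⇒ DC·AB·DC·C·DC·AB·AB·DC·AB·DC·C·DC·C·DC·AB·DC·C·DC·C·DC·AB·DC·C·DC·C
    A ↦ DC
    B ↦ C
    C ↦ AB
    D ↦ DC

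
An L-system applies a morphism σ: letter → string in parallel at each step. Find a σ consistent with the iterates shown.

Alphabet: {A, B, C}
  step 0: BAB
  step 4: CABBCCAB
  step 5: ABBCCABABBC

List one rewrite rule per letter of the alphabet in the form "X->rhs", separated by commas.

A->B, B->C, C->AB

  step 4 ⇒ step 5: CABBCCAB ⇒ AB·B·C·C·AB·AB·B·C
    A ↦ B
    B ↦ C
    C ↦ AB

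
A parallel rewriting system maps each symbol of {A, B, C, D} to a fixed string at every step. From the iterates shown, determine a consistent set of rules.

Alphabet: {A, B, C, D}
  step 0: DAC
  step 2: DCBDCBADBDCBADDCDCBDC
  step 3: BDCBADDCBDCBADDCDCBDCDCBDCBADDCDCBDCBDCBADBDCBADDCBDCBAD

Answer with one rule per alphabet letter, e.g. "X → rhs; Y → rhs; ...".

  step 2 ⇒ step 3: DCBDCBADBDCBADDCDCBDC ⇒ BDC·BAD·DC·BDC·BAD·DC·DC·BDC·DC·BDC·BAD·DC·DC·BDC·BDC·BAD·BDC·BAD·DC·BDC·BAD
    A ↦ DC
    B ↦ DC
    C ↦ BAD
    D ↦ BDC

A->DC, B->DC, C->BAD, D->BDC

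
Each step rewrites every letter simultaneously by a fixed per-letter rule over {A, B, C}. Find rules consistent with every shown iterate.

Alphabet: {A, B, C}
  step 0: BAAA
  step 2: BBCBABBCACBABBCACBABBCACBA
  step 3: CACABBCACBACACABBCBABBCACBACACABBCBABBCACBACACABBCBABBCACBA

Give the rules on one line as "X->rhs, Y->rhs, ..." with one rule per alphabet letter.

A->CBA, B->CA, C->BB

  step 2 ⇒ step 3: BBCBABBCACBABBCACBABBCACBA ⇒ CA·CA·BB·CA·CBA·CA·CA·BB·CBA·BB·CA·CBA·CA·CA·BB·CBA·BB·CA·CBA·CA·CA·BB·CBA·BB·CA·CBA
    A ↦ CBA
    B ↦ CA
    C ↦ BB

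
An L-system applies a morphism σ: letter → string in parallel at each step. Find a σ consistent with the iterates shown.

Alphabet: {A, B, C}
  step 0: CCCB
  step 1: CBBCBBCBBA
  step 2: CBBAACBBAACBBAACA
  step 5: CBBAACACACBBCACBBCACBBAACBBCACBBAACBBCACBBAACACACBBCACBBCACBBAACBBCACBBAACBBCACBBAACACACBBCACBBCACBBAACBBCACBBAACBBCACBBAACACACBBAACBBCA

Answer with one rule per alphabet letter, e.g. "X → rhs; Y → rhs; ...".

A->CA, B->A, C->CBB

  step 1 ⇒ step 2: CBBCBBCBBA ⇒ CBB·A·A·CBB·A·A·CBB·A·A·CA
    A ↦ CA
    B ↦ A
    C ↦ CBB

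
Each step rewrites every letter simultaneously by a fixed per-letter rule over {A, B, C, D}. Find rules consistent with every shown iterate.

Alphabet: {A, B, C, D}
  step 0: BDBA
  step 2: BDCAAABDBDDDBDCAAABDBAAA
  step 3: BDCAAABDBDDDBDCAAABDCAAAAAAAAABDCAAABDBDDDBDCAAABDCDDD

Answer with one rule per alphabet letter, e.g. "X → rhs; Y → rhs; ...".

  step 2 ⇒ step 3: BDCAAABDBDDDBDCAAABDBAAA ⇒ BDC·AAA·BDB·D·D·D·BDC·AAA·BDC·AAA·AAA·AAA·BDC·AAA·BDB·D·D·D·BDC·AAA·BDC·D·D·D
    A ↦ D
    B ↦ BDC
    C ↦ BDB
    D ↦ AAA

A->D, B->BDC, C->BDB, D->AAA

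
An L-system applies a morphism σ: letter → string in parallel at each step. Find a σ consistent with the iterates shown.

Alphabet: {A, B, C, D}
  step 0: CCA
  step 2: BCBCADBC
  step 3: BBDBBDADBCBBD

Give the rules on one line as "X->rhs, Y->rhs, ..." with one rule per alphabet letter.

A->AD, B->BB, C->D, D->BC

  step 2 ⇒ step 3: BCBCADBC ⇒ BB·D·BB·D·AD·BC·BB·D
    A ↦ AD
    B ↦ BB
    C ↦ D
    D ↦ BC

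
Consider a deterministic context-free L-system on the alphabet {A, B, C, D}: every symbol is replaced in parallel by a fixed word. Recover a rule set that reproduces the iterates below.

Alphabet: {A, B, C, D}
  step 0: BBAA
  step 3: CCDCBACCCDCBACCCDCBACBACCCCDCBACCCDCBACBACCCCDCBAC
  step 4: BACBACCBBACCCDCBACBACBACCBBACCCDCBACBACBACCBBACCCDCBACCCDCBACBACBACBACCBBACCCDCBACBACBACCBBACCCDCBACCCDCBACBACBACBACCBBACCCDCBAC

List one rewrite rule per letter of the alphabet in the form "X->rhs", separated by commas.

  step 3 ⇒ step 4: CCDCBACCCDCBACCCDCBACBACCCCDCBACCCDCBACBACCCCDCBAC ⇒ BAC·BAC·CB·BAC·C·CDC·BAC·BAC·BAC·CB·BAC·C·CDC·BAC·BAC·BAC·CB·BAC·C·CDC·BAC·C·CDC·BAC·BAC·BAC·BAC·CB·BAC·C·CDC·BAC·BAC·BAC·CB·BAC·C·CDC·BAC·C·CDC·BAC·BAC·BAC·BAC·CB·BAC·C·CDC·BAC
    A ↦ CDC
    B ↦ C
    C ↦ BAC
    D ↦ CB

A->CDC, B->C, C->BAC, D->CB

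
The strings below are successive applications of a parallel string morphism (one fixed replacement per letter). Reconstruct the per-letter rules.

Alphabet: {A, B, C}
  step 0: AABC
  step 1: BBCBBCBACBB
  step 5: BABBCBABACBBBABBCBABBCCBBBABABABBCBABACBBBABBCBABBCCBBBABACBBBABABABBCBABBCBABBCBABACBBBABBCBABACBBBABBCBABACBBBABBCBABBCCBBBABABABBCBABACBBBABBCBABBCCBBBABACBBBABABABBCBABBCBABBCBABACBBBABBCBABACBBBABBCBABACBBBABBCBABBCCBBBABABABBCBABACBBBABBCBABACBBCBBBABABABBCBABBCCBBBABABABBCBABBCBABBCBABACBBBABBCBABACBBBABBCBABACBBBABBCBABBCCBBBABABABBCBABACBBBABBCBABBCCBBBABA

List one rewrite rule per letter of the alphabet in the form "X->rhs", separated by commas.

A->BBC, B->BA, C->CBB

  step 0 ⇒ step 1: AABC ⇒ BBC·BBC·BA·CBB
    A ↦ BBC
    B ↦ BA
    C ↦ CBB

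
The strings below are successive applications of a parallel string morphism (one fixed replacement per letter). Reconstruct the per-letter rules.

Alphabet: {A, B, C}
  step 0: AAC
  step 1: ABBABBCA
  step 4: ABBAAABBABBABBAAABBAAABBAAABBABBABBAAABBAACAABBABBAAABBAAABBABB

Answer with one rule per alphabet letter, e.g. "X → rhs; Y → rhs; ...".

  step 0 ⇒ step 1: AAC ⇒ ABB·ABB·CA
    A ↦ ABB
    C ↦ CA
    B ↦ A  (constrained at step 1)

A->ABB, B->A, C->CA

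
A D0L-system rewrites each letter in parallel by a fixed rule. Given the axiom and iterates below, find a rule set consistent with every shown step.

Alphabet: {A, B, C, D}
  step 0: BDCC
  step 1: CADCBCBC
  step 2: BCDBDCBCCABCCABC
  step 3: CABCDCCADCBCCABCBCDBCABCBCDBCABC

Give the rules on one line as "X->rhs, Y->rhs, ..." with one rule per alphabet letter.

  step 2 ⇒ step 3: BCDBDCBCCABCCABC ⇒ CA·BC·DC·CA·DC·BC·CA·BC·BC·DB·CA·BC·BC·DB·CA·BC
    A ↦ DB
    B ↦ CA
    C ↦ BC
    D ↦ DC

A->DB, B->CA, C->BC, D->DC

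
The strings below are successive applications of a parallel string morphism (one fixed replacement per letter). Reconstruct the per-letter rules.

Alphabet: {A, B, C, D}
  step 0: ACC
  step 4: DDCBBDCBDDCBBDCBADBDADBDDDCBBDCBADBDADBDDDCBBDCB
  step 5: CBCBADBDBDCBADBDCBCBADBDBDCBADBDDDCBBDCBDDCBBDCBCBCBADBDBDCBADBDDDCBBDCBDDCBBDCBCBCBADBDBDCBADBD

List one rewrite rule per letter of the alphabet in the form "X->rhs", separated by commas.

A->DD, B->BD, C->AD, D->CB

  step 4 ⇒ step 5: DDCBBDCBDDCBBDCBADBDADBDDDCBBDCBADBDADBDDDCBBDCB ⇒ CB·CB·AD·BD·BD·CB·AD·BD·CB·CB·AD·BD·BD·CB·AD·BD·DD·CB·BD·CB·DD·CB·BD·CB·CB·CB·AD·BD·BD·CB·AD·BD·DD·CB·BD·CB·DD·CB·BD·CB·CB·CB·AD·BD·BD·CB·AD·BD
    A ↦ DD
    B ↦ BD
    C ↦ AD
    D ↦ CB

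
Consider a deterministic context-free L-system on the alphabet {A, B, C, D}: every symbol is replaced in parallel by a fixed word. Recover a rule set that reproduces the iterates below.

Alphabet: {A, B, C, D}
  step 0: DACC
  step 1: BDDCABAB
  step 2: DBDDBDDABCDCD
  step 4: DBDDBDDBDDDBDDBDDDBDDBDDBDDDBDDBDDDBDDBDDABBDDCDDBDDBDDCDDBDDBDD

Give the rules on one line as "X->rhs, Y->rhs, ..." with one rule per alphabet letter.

  step 1 ⇒ step 2: BDDCABAB ⇒ D·BDD·BDD·AB·C·D·C·D
    A ↦ C
    B ↦ D
    C ↦ AB
    D ↦ BDD

A->C, B->D, C->AB, D->BDD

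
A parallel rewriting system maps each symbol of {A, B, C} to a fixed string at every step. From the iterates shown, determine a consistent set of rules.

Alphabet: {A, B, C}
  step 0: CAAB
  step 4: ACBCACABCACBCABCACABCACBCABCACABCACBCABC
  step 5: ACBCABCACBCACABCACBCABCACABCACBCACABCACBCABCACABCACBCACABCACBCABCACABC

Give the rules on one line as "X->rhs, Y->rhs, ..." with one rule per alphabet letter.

A->AC, B->A, C->BC

  step 4 ⇒ step 5: ACBCACABCACBCABCACABCACBCABCACABCACBCABC ⇒ AC·BC·A·BC·AC·BC·AC·A·BC·AC·BC·A·BC·AC·A·BC·AC·BC·AC·A·BC·AC·BC·A·BC·AC·A·BC·AC·BC·AC·A·BC·AC·BC·A·BC·AC·A·BC
    A ↦ AC
    B ↦ A
    C ↦ BC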